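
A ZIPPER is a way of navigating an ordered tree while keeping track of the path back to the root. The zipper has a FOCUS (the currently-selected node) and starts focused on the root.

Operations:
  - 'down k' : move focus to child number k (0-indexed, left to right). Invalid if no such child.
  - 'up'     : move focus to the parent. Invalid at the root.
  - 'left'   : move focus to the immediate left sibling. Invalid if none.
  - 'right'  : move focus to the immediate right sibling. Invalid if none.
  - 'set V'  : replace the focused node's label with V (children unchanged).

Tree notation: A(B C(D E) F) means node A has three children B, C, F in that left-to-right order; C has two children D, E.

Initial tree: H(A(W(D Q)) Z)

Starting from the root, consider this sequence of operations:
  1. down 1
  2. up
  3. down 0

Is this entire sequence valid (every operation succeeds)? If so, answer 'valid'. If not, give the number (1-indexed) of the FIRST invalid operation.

Step 1 (down 1): focus=Z path=1 depth=1 children=[] left=['A'] right=[] parent=H
Step 2 (up): focus=H path=root depth=0 children=['A', 'Z'] (at root)
Step 3 (down 0): focus=A path=0 depth=1 children=['W'] left=[] right=['Z'] parent=H

Answer: valid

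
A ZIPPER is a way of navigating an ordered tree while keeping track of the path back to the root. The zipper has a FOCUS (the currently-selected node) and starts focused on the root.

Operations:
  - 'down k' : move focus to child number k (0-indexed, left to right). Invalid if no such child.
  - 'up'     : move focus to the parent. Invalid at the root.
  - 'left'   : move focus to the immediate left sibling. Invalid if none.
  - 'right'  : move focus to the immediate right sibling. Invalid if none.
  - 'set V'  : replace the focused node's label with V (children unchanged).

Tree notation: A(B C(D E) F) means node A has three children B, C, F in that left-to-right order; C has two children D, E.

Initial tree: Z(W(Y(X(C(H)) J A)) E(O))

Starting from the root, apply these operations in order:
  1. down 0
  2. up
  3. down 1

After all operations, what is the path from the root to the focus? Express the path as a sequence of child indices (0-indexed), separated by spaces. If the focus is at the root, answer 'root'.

Answer: 1

Derivation:
Step 1 (down 0): focus=W path=0 depth=1 children=['Y'] left=[] right=['E'] parent=Z
Step 2 (up): focus=Z path=root depth=0 children=['W', 'E'] (at root)
Step 3 (down 1): focus=E path=1 depth=1 children=['O'] left=['W'] right=[] parent=Z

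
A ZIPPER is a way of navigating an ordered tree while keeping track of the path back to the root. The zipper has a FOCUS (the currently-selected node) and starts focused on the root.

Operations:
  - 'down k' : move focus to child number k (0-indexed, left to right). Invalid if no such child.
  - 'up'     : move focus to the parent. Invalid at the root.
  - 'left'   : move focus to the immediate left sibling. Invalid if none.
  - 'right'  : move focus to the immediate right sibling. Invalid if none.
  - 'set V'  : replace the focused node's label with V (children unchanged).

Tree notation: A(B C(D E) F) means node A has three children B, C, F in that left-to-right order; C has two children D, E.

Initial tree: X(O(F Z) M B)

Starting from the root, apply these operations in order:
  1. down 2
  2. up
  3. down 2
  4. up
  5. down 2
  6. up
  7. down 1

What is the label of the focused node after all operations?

Answer: M

Derivation:
Step 1 (down 2): focus=B path=2 depth=1 children=[] left=['O', 'M'] right=[] parent=X
Step 2 (up): focus=X path=root depth=0 children=['O', 'M', 'B'] (at root)
Step 3 (down 2): focus=B path=2 depth=1 children=[] left=['O', 'M'] right=[] parent=X
Step 4 (up): focus=X path=root depth=0 children=['O', 'M', 'B'] (at root)
Step 5 (down 2): focus=B path=2 depth=1 children=[] left=['O', 'M'] right=[] parent=X
Step 6 (up): focus=X path=root depth=0 children=['O', 'M', 'B'] (at root)
Step 7 (down 1): focus=M path=1 depth=1 children=[] left=['O'] right=['B'] parent=X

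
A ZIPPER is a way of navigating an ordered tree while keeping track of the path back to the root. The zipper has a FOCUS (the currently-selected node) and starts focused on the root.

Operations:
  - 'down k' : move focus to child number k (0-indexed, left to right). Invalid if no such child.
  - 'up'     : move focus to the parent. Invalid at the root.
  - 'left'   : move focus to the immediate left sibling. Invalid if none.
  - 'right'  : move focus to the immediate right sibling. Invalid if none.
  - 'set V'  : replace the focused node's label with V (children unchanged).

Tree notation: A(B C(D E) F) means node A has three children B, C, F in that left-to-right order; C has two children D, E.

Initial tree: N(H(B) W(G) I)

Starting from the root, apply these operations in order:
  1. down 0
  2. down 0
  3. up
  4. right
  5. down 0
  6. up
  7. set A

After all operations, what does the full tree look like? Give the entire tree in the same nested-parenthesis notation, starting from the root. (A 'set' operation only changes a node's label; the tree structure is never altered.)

Answer: N(H(B) A(G) I)

Derivation:
Step 1 (down 0): focus=H path=0 depth=1 children=['B'] left=[] right=['W', 'I'] parent=N
Step 2 (down 0): focus=B path=0/0 depth=2 children=[] left=[] right=[] parent=H
Step 3 (up): focus=H path=0 depth=1 children=['B'] left=[] right=['W', 'I'] parent=N
Step 4 (right): focus=W path=1 depth=1 children=['G'] left=['H'] right=['I'] parent=N
Step 5 (down 0): focus=G path=1/0 depth=2 children=[] left=[] right=[] parent=W
Step 6 (up): focus=W path=1 depth=1 children=['G'] left=['H'] right=['I'] parent=N
Step 7 (set A): focus=A path=1 depth=1 children=['G'] left=['H'] right=['I'] parent=N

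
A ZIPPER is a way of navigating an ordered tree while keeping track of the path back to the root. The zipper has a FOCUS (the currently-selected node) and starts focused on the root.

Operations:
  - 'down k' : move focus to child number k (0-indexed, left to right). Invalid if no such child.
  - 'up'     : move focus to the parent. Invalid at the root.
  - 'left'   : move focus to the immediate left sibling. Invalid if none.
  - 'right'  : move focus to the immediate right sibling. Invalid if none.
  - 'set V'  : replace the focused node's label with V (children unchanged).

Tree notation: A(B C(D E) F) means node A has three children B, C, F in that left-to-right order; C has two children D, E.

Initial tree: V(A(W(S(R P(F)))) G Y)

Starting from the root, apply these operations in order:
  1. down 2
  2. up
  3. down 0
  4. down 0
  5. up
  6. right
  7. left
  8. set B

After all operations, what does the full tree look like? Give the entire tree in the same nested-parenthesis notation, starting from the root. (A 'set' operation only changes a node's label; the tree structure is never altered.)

Answer: V(B(W(S(R P(F)))) G Y)

Derivation:
Step 1 (down 2): focus=Y path=2 depth=1 children=[] left=['A', 'G'] right=[] parent=V
Step 2 (up): focus=V path=root depth=0 children=['A', 'G', 'Y'] (at root)
Step 3 (down 0): focus=A path=0 depth=1 children=['W'] left=[] right=['G', 'Y'] parent=V
Step 4 (down 0): focus=W path=0/0 depth=2 children=['S'] left=[] right=[] parent=A
Step 5 (up): focus=A path=0 depth=1 children=['W'] left=[] right=['G', 'Y'] parent=V
Step 6 (right): focus=G path=1 depth=1 children=[] left=['A'] right=['Y'] parent=V
Step 7 (left): focus=A path=0 depth=1 children=['W'] left=[] right=['G', 'Y'] parent=V
Step 8 (set B): focus=B path=0 depth=1 children=['W'] left=[] right=['G', 'Y'] parent=V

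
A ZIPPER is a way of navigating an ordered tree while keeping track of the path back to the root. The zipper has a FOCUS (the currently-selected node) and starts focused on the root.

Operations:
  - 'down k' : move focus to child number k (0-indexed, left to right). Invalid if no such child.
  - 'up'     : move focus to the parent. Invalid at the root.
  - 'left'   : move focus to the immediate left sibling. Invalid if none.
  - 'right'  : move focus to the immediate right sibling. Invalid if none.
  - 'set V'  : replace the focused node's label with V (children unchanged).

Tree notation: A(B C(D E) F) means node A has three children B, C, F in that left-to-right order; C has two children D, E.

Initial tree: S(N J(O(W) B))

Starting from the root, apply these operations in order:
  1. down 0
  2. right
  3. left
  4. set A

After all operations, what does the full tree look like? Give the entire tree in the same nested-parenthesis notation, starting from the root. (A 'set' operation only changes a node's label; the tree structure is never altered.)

Step 1 (down 0): focus=N path=0 depth=1 children=[] left=[] right=['J'] parent=S
Step 2 (right): focus=J path=1 depth=1 children=['O', 'B'] left=['N'] right=[] parent=S
Step 3 (left): focus=N path=0 depth=1 children=[] left=[] right=['J'] parent=S
Step 4 (set A): focus=A path=0 depth=1 children=[] left=[] right=['J'] parent=S

Answer: S(A J(O(W) B))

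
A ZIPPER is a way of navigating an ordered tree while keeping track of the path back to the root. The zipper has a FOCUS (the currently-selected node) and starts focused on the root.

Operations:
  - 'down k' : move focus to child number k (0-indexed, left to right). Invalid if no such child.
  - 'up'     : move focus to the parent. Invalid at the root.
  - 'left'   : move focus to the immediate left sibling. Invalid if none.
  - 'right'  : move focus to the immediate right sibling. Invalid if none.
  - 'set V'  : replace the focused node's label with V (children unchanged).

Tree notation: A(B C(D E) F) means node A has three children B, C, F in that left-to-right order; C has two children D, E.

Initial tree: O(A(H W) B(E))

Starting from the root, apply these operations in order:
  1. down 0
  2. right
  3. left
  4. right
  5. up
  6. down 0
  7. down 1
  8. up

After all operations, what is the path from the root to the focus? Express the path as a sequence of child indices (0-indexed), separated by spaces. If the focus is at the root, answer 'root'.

Answer: 0

Derivation:
Step 1 (down 0): focus=A path=0 depth=1 children=['H', 'W'] left=[] right=['B'] parent=O
Step 2 (right): focus=B path=1 depth=1 children=['E'] left=['A'] right=[] parent=O
Step 3 (left): focus=A path=0 depth=1 children=['H', 'W'] left=[] right=['B'] parent=O
Step 4 (right): focus=B path=1 depth=1 children=['E'] left=['A'] right=[] parent=O
Step 5 (up): focus=O path=root depth=0 children=['A', 'B'] (at root)
Step 6 (down 0): focus=A path=0 depth=1 children=['H', 'W'] left=[] right=['B'] parent=O
Step 7 (down 1): focus=W path=0/1 depth=2 children=[] left=['H'] right=[] parent=A
Step 8 (up): focus=A path=0 depth=1 children=['H', 'W'] left=[] right=['B'] parent=O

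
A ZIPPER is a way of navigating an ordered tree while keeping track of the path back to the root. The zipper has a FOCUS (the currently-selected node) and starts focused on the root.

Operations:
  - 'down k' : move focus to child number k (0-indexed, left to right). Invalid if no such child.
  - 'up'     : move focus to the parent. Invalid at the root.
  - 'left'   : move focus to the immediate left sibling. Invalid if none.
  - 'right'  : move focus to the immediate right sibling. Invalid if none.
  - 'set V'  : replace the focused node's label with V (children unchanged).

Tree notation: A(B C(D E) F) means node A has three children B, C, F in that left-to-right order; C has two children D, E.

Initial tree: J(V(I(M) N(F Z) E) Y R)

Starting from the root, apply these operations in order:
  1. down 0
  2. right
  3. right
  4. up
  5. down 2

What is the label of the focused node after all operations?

Step 1 (down 0): focus=V path=0 depth=1 children=['I', 'N', 'E'] left=[] right=['Y', 'R'] parent=J
Step 2 (right): focus=Y path=1 depth=1 children=[] left=['V'] right=['R'] parent=J
Step 3 (right): focus=R path=2 depth=1 children=[] left=['V', 'Y'] right=[] parent=J
Step 4 (up): focus=J path=root depth=0 children=['V', 'Y', 'R'] (at root)
Step 5 (down 2): focus=R path=2 depth=1 children=[] left=['V', 'Y'] right=[] parent=J

Answer: R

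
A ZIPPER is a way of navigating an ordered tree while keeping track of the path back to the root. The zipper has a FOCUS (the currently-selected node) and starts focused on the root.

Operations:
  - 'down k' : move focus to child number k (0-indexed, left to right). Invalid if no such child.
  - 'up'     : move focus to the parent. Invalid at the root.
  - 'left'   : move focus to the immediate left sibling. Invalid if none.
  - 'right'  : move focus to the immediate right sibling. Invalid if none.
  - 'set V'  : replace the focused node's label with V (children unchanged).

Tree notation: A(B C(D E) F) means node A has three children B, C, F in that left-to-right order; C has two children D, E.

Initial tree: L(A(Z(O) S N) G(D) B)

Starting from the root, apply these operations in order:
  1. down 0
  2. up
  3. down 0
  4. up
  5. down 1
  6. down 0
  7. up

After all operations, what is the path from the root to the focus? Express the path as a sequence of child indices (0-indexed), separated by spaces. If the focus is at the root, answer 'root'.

Answer: 1

Derivation:
Step 1 (down 0): focus=A path=0 depth=1 children=['Z', 'S', 'N'] left=[] right=['G', 'B'] parent=L
Step 2 (up): focus=L path=root depth=0 children=['A', 'G', 'B'] (at root)
Step 3 (down 0): focus=A path=0 depth=1 children=['Z', 'S', 'N'] left=[] right=['G', 'B'] parent=L
Step 4 (up): focus=L path=root depth=0 children=['A', 'G', 'B'] (at root)
Step 5 (down 1): focus=G path=1 depth=1 children=['D'] left=['A'] right=['B'] parent=L
Step 6 (down 0): focus=D path=1/0 depth=2 children=[] left=[] right=[] parent=G
Step 7 (up): focus=G path=1 depth=1 children=['D'] left=['A'] right=['B'] parent=L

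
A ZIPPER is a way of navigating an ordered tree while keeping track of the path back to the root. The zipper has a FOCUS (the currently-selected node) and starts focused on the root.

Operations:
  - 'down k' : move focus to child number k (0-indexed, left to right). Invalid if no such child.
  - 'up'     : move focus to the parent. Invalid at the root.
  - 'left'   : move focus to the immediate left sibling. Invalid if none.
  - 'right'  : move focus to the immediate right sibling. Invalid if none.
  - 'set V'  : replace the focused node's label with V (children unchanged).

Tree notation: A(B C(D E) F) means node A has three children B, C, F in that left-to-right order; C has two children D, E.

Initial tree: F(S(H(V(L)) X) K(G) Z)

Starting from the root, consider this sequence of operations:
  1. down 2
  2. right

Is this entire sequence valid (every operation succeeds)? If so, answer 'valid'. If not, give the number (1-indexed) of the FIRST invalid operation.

Step 1 (down 2): focus=Z path=2 depth=1 children=[] left=['S', 'K'] right=[] parent=F
Step 2 (right): INVALID

Answer: 2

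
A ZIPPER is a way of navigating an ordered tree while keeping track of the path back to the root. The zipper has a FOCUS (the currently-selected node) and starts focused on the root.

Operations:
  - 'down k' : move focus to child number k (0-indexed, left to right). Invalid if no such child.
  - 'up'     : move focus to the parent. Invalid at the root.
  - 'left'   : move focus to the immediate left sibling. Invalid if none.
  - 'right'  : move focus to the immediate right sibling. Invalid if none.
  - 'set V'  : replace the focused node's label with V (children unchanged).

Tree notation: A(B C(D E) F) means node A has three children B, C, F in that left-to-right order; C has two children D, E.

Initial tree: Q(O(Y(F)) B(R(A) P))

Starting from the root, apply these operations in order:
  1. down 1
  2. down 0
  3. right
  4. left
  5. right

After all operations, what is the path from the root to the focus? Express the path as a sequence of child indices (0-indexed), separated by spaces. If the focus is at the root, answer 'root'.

Step 1 (down 1): focus=B path=1 depth=1 children=['R', 'P'] left=['O'] right=[] parent=Q
Step 2 (down 0): focus=R path=1/0 depth=2 children=['A'] left=[] right=['P'] parent=B
Step 3 (right): focus=P path=1/1 depth=2 children=[] left=['R'] right=[] parent=B
Step 4 (left): focus=R path=1/0 depth=2 children=['A'] left=[] right=['P'] parent=B
Step 5 (right): focus=P path=1/1 depth=2 children=[] left=['R'] right=[] parent=B

Answer: 1 1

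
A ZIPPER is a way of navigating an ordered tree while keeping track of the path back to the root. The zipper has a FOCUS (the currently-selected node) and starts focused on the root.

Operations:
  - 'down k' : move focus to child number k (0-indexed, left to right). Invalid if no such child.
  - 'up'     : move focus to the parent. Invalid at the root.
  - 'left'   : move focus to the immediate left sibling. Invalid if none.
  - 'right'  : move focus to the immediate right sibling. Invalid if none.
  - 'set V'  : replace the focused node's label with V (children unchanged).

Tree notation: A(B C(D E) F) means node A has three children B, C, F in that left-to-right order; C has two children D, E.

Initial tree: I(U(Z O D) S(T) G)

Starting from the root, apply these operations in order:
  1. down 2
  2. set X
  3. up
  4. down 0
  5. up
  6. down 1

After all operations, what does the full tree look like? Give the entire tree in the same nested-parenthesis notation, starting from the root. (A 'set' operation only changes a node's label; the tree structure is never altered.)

Answer: I(U(Z O D) S(T) X)

Derivation:
Step 1 (down 2): focus=G path=2 depth=1 children=[] left=['U', 'S'] right=[] parent=I
Step 2 (set X): focus=X path=2 depth=1 children=[] left=['U', 'S'] right=[] parent=I
Step 3 (up): focus=I path=root depth=0 children=['U', 'S', 'X'] (at root)
Step 4 (down 0): focus=U path=0 depth=1 children=['Z', 'O', 'D'] left=[] right=['S', 'X'] parent=I
Step 5 (up): focus=I path=root depth=0 children=['U', 'S', 'X'] (at root)
Step 6 (down 1): focus=S path=1 depth=1 children=['T'] left=['U'] right=['X'] parent=I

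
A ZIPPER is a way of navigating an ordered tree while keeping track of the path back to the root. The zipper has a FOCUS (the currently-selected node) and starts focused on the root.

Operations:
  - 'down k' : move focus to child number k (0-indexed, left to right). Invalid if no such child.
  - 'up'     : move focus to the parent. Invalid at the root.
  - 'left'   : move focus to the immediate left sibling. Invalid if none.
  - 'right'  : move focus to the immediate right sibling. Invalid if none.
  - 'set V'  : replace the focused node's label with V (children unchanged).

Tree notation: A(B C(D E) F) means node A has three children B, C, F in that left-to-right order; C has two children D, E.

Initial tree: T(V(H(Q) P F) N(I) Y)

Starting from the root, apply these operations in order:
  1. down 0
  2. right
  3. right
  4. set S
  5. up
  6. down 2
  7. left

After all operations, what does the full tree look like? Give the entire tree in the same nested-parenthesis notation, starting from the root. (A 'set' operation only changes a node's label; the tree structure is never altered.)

Step 1 (down 0): focus=V path=0 depth=1 children=['H', 'P', 'F'] left=[] right=['N', 'Y'] parent=T
Step 2 (right): focus=N path=1 depth=1 children=['I'] left=['V'] right=['Y'] parent=T
Step 3 (right): focus=Y path=2 depth=1 children=[] left=['V', 'N'] right=[] parent=T
Step 4 (set S): focus=S path=2 depth=1 children=[] left=['V', 'N'] right=[] parent=T
Step 5 (up): focus=T path=root depth=0 children=['V', 'N', 'S'] (at root)
Step 6 (down 2): focus=S path=2 depth=1 children=[] left=['V', 'N'] right=[] parent=T
Step 7 (left): focus=N path=1 depth=1 children=['I'] left=['V'] right=['S'] parent=T

Answer: T(V(H(Q) P F) N(I) S)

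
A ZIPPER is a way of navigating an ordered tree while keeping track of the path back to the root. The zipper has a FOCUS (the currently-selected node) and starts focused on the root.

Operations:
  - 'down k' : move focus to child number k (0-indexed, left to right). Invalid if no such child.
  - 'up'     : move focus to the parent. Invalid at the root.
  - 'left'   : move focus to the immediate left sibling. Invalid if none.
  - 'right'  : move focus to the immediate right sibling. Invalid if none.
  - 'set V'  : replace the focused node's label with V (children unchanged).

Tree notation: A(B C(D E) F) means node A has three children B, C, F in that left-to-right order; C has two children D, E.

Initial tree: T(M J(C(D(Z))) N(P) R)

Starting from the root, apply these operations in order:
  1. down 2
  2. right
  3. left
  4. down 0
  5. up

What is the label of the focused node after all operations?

Answer: N

Derivation:
Step 1 (down 2): focus=N path=2 depth=1 children=['P'] left=['M', 'J'] right=['R'] parent=T
Step 2 (right): focus=R path=3 depth=1 children=[] left=['M', 'J', 'N'] right=[] parent=T
Step 3 (left): focus=N path=2 depth=1 children=['P'] left=['M', 'J'] right=['R'] parent=T
Step 4 (down 0): focus=P path=2/0 depth=2 children=[] left=[] right=[] parent=N
Step 5 (up): focus=N path=2 depth=1 children=['P'] left=['M', 'J'] right=['R'] parent=T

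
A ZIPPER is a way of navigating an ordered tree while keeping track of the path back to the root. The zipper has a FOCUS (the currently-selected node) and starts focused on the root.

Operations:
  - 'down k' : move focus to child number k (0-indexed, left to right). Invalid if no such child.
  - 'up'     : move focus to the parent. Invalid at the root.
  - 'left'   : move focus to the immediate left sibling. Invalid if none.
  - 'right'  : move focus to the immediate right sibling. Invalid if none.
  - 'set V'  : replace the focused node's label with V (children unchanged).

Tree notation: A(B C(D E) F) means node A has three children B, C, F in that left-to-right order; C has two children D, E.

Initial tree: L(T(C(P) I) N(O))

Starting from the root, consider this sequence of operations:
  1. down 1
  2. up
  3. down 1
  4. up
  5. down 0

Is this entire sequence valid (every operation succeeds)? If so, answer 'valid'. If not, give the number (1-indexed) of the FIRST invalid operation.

Step 1 (down 1): focus=N path=1 depth=1 children=['O'] left=['T'] right=[] parent=L
Step 2 (up): focus=L path=root depth=0 children=['T', 'N'] (at root)
Step 3 (down 1): focus=N path=1 depth=1 children=['O'] left=['T'] right=[] parent=L
Step 4 (up): focus=L path=root depth=0 children=['T', 'N'] (at root)
Step 5 (down 0): focus=T path=0 depth=1 children=['C', 'I'] left=[] right=['N'] parent=L

Answer: valid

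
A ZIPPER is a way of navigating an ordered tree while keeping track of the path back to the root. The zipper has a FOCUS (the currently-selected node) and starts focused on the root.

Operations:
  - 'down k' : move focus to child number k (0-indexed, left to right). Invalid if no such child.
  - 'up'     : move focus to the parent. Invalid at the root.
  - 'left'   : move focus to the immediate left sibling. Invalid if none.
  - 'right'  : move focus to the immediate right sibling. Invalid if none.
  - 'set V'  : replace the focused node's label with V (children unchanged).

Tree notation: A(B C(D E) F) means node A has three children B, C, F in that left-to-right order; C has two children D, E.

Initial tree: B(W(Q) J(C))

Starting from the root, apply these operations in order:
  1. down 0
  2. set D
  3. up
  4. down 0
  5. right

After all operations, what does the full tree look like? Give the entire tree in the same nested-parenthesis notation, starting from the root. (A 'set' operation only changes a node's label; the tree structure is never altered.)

Answer: B(D(Q) J(C))

Derivation:
Step 1 (down 0): focus=W path=0 depth=1 children=['Q'] left=[] right=['J'] parent=B
Step 2 (set D): focus=D path=0 depth=1 children=['Q'] left=[] right=['J'] parent=B
Step 3 (up): focus=B path=root depth=0 children=['D', 'J'] (at root)
Step 4 (down 0): focus=D path=0 depth=1 children=['Q'] left=[] right=['J'] parent=B
Step 5 (right): focus=J path=1 depth=1 children=['C'] left=['D'] right=[] parent=B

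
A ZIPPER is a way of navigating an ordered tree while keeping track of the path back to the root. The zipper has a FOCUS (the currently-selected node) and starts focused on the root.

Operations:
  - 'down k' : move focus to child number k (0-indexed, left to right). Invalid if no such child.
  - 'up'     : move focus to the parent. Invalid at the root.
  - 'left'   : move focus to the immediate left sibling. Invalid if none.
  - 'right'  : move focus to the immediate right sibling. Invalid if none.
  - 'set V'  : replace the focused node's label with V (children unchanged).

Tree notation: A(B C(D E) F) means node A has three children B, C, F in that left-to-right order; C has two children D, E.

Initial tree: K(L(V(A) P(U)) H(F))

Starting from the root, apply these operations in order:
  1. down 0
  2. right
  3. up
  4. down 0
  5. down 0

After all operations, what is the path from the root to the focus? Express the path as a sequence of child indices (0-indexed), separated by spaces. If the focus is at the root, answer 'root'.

Step 1 (down 0): focus=L path=0 depth=1 children=['V', 'P'] left=[] right=['H'] parent=K
Step 2 (right): focus=H path=1 depth=1 children=['F'] left=['L'] right=[] parent=K
Step 3 (up): focus=K path=root depth=0 children=['L', 'H'] (at root)
Step 4 (down 0): focus=L path=0 depth=1 children=['V', 'P'] left=[] right=['H'] parent=K
Step 5 (down 0): focus=V path=0/0 depth=2 children=['A'] left=[] right=['P'] parent=L

Answer: 0 0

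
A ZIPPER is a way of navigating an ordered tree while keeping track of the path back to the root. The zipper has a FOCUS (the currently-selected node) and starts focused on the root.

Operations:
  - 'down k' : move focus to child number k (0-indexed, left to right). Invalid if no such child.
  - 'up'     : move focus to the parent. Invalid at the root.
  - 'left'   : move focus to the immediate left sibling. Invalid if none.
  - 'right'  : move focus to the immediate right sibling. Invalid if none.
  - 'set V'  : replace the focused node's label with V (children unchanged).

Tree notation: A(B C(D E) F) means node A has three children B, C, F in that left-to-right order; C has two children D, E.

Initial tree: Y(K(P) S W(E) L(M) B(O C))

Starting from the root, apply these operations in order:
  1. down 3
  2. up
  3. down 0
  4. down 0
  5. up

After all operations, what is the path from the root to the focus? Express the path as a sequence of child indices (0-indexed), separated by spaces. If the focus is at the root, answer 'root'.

Step 1 (down 3): focus=L path=3 depth=1 children=['M'] left=['K', 'S', 'W'] right=['B'] parent=Y
Step 2 (up): focus=Y path=root depth=0 children=['K', 'S', 'W', 'L', 'B'] (at root)
Step 3 (down 0): focus=K path=0 depth=1 children=['P'] left=[] right=['S', 'W', 'L', 'B'] parent=Y
Step 4 (down 0): focus=P path=0/0 depth=2 children=[] left=[] right=[] parent=K
Step 5 (up): focus=K path=0 depth=1 children=['P'] left=[] right=['S', 'W', 'L', 'B'] parent=Y

Answer: 0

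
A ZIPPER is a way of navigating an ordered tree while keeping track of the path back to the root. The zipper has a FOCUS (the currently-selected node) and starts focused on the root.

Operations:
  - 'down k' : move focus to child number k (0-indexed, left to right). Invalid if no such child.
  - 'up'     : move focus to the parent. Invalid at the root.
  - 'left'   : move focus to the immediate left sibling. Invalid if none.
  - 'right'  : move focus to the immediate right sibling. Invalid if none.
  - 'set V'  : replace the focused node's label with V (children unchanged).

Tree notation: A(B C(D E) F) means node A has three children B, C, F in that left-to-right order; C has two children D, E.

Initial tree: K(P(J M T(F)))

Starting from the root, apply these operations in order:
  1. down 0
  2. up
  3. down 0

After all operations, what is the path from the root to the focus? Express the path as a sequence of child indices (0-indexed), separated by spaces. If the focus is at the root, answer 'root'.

Step 1 (down 0): focus=P path=0 depth=1 children=['J', 'M', 'T'] left=[] right=[] parent=K
Step 2 (up): focus=K path=root depth=0 children=['P'] (at root)
Step 3 (down 0): focus=P path=0 depth=1 children=['J', 'M', 'T'] left=[] right=[] parent=K

Answer: 0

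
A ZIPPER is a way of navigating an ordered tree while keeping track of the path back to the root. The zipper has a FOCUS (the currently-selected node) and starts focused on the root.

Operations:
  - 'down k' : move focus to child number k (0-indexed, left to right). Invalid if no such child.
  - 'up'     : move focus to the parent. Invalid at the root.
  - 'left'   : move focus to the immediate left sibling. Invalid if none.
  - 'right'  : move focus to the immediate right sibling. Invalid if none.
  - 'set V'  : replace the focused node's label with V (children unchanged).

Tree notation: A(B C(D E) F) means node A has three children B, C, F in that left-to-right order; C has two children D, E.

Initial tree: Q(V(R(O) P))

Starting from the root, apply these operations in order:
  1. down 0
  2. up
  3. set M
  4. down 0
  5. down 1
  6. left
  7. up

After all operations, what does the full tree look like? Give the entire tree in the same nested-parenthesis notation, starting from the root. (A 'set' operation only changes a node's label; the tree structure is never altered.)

Answer: M(V(R(O) P))

Derivation:
Step 1 (down 0): focus=V path=0 depth=1 children=['R', 'P'] left=[] right=[] parent=Q
Step 2 (up): focus=Q path=root depth=0 children=['V'] (at root)
Step 3 (set M): focus=M path=root depth=0 children=['V'] (at root)
Step 4 (down 0): focus=V path=0 depth=1 children=['R', 'P'] left=[] right=[] parent=M
Step 5 (down 1): focus=P path=0/1 depth=2 children=[] left=['R'] right=[] parent=V
Step 6 (left): focus=R path=0/0 depth=2 children=['O'] left=[] right=['P'] parent=V
Step 7 (up): focus=V path=0 depth=1 children=['R', 'P'] left=[] right=[] parent=M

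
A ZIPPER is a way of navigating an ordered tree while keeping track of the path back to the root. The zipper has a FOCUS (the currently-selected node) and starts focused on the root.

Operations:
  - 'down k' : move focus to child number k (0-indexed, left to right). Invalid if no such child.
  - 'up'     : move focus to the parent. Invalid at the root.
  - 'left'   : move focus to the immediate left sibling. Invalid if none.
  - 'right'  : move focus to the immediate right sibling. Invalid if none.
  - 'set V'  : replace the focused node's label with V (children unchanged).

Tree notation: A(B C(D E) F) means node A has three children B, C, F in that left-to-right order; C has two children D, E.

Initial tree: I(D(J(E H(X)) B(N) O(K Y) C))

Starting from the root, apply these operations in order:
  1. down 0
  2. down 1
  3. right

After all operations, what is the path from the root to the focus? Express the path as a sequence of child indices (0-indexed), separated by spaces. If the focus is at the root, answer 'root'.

Step 1 (down 0): focus=D path=0 depth=1 children=['J', 'B', 'O', 'C'] left=[] right=[] parent=I
Step 2 (down 1): focus=B path=0/1 depth=2 children=['N'] left=['J'] right=['O', 'C'] parent=D
Step 3 (right): focus=O path=0/2 depth=2 children=['K', 'Y'] left=['J', 'B'] right=['C'] parent=D

Answer: 0 2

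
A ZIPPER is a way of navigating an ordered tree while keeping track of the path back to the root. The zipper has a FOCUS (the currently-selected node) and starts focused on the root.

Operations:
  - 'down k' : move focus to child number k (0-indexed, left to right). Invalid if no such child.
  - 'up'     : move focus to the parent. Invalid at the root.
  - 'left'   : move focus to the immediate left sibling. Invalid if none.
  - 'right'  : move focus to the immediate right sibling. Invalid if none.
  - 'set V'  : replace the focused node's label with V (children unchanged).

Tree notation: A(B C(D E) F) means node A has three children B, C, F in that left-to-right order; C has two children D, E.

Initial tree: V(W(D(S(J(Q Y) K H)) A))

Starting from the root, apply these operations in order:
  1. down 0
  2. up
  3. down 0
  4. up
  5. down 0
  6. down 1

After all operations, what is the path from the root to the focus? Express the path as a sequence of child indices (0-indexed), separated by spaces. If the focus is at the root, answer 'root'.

Answer: 0 1

Derivation:
Step 1 (down 0): focus=W path=0 depth=1 children=['D', 'A'] left=[] right=[] parent=V
Step 2 (up): focus=V path=root depth=0 children=['W'] (at root)
Step 3 (down 0): focus=W path=0 depth=1 children=['D', 'A'] left=[] right=[] parent=V
Step 4 (up): focus=V path=root depth=0 children=['W'] (at root)
Step 5 (down 0): focus=W path=0 depth=1 children=['D', 'A'] left=[] right=[] parent=V
Step 6 (down 1): focus=A path=0/1 depth=2 children=[] left=['D'] right=[] parent=W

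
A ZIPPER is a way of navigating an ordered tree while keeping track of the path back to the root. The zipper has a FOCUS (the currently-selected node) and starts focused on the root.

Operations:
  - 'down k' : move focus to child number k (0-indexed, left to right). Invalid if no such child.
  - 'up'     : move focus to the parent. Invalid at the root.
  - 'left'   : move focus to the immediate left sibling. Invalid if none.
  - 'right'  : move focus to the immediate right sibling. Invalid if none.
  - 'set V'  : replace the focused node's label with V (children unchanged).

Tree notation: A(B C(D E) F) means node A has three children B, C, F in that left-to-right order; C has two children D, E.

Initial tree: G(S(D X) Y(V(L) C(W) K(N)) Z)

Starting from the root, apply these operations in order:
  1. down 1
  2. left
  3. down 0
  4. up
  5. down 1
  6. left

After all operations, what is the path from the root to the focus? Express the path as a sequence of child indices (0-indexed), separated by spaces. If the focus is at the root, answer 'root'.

Step 1 (down 1): focus=Y path=1 depth=1 children=['V', 'C', 'K'] left=['S'] right=['Z'] parent=G
Step 2 (left): focus=S path=0 depth=1 children=['D', 'X'] left=[] right=['Y', 'Z'] parent=G
Step 3 (down 0): focus=D path=0/0 depth=2 children=[] left=[] right=['X'] parent=S
Step 4 (up): focus=S path=0 depth=1 children=['D', 'X'] left=[] right=['Y', 'Z'] parent=G
Step 5 (down 1): focus=X path=0/1 depth=2 children=[] left=['D'] right=[] parent=S
Step 6 (left): focus=D path=0/0 depth=2 children=[] left=[] right=['X'] parent=S

Answer: 0 0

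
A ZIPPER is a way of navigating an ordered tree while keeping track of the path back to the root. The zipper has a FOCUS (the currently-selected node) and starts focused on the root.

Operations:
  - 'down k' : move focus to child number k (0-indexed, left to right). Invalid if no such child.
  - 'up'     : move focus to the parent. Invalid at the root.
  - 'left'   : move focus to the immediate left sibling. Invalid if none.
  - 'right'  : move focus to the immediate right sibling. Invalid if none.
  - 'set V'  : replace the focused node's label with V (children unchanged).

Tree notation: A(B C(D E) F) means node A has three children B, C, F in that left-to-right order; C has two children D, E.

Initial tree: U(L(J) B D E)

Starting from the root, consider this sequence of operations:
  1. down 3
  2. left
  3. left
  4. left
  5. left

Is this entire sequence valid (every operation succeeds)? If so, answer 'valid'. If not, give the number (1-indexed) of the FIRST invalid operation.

Answer: 5

Derivation:
Step 1 (down 3): focus=E path=3 depth=1 children=[] left=['L', 'B', 'D'] right=[] parent=U
Step 2 (left): focus=D path=2 depth=1 children=[] left=['L', 'B'] right=['E'] parent=U
Step 3 (left): focus=B path=1 depth=1 children=[] left=['L'] right=['D', 'E'] parent=U
Step 4 (left): focus=L path=0 depth=1 children=['J'] left=[] right=['B', 'D', 'E'] parent=U
Step 5 (left): INVALID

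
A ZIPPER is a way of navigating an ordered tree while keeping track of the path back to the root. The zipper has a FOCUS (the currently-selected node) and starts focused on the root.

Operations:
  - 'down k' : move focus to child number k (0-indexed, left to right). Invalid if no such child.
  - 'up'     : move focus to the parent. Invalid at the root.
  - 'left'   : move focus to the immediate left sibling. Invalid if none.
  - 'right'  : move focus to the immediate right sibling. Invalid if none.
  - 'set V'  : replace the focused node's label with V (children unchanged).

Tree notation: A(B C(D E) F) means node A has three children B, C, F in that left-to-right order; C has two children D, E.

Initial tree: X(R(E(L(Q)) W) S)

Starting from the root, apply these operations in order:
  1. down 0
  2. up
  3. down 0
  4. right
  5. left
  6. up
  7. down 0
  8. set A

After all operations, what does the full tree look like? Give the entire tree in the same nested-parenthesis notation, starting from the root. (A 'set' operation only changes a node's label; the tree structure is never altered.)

Step 1 (down 0): focus=R path=0 depth=1 children=['E', 'W'] left=[] right=['S'] parent=X
Step 2 (up): focus=X path=root depth=0 children=['R', 'S'] (at root)
Step 3 (down 0): focus=R path=0 depth=1 children=['E', 'W'] left=[] right=['S'] parent=X
Step 4 (right): focus=S path=1 depth=1 children=[] left=['R'] right=[] parent=X
Step 5 (left): focus=R path=0 depth=1 children=['E', 'W'] left=[] right=['S'] parent=X
Step 6 (up): focus=X path=root depth=0 children=['R', 'S'] (at root)
Step 7 (down 0): focus=R path=0 depth=1 children=['E', 'W'] left=[] right=['S'] parent=X
Step 8 (set A): focus=A path=0 depth=1 children=['E', 'W'] left=[] right=['S'] parent=X

Answer: X(A(E(L(Q)) W) S)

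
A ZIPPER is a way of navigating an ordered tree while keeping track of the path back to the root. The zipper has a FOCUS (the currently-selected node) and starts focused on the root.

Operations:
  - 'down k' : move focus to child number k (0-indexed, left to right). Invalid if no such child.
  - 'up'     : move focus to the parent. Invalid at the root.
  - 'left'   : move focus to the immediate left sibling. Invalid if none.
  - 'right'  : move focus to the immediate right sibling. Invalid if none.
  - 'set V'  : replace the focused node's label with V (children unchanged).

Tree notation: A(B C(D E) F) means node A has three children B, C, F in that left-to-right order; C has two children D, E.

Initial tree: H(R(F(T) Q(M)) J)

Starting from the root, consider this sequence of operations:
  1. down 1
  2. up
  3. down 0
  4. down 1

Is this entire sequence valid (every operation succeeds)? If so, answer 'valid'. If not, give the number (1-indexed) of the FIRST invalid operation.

Step 1 (down 1): focus=J path=1 depth=1 children=[] left=['R'] right=[] parent=H
Step 2 (up): focus=H path=root depth=0 children=['R', 'J'] (at root)
Step 3 (down 0): focus=R path=0 depth=1 children=['F', 'Q'] left=[] right=['J'] parent=H
Step 4 (down 1): focus=Q path=0/1 depth=2 children=['M'] left=['F'] right=[] parent=R

Answer: valid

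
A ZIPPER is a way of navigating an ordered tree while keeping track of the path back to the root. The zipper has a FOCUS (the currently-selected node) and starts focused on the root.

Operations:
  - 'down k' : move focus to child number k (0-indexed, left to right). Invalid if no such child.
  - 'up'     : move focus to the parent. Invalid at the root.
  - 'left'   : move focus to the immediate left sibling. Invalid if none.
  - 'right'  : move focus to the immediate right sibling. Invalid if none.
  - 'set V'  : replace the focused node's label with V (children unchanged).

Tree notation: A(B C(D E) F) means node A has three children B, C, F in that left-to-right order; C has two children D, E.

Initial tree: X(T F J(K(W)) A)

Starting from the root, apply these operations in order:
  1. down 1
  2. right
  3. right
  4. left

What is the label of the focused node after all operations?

Step 1 (down 1): focus=F path=1 depth=1 children=[] left=['T'] right=['J', 'A'] parent=X
Step 2 (right): focus=J path=2 depth=1 children=['K'] left=['T', 'F'] right=['A'] parent=X
Step 3 (right): focus=A path=3 depth=1 children=[] left=['T', 'F', 'J'] right=[] parent=X
Step 4 (left): focus=J path=2 depth=1 children=['K'] left=['T', 'F'] right=['A'] parent=X

Answer: J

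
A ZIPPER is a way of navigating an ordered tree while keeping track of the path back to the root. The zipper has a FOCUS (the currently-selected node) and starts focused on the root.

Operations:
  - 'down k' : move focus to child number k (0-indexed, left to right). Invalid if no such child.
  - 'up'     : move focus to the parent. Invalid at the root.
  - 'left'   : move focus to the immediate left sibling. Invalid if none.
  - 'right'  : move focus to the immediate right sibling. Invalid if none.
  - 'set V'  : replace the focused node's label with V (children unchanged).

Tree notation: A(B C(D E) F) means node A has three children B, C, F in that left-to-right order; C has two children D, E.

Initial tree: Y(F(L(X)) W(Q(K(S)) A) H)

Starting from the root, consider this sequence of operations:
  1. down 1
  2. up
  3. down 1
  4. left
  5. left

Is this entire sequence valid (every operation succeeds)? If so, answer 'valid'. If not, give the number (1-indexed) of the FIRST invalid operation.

Answer: 5

Derivation:
Step 1 (down 1): focus=W path=1 depth=1 children=['Q', 'A'] left=['F'] right=['H'] parent=Y
Step 2 (up): focus=Y path=root depth=0 children=['F', 'W', 'H'] (at root)
Step 3 (down 1): focus=W path=1 depth=1 children=['Q', 'A'] left=['F'] right=['H'] parent=Y
Step 4 (left): focus=F path=0 depth=1 children=['L'] left=[] right=['W', 'H'] parent=Y
Step 5 (left): INVALID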